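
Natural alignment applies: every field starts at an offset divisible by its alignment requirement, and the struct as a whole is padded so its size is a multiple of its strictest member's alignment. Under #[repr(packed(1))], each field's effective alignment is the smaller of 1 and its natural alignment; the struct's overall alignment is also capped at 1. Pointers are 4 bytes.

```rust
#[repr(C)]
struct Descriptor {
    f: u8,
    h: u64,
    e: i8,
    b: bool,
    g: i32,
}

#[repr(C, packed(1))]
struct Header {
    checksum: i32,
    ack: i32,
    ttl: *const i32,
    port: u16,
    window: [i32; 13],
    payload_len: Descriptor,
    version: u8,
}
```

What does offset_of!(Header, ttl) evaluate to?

8

Descriptor: 0..1  f  (1B, 1-aligned); 1..8  -- padding (7B); 8..16  h  (8B, 8-aligned); 16..17  e  (1B, 1-aligned); 17..18  b  (1B, 1-aligned); 18..20  -- padding (2B); 20..24  g  (4B, 4-aligned); sizeof = 24, alignof = 8
0..4  checksum  (4B, 1-aligned)
4..8  ack  (4B, 1-aligned)
8..12  ttl  (4B, 1-aligned)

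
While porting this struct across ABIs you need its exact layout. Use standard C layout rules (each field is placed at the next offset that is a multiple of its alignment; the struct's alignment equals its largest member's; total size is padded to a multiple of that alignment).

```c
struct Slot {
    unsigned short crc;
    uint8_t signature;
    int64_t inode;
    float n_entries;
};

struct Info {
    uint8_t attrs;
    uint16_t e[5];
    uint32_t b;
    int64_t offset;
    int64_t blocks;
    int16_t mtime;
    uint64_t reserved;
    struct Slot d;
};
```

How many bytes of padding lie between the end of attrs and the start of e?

1

Slot: @0: crc [2B, align 2] → 2; @2: signature [1B, align 1] → 3; +5 pad (align 8); @8: inode [8B, align 8] → 16; @16: n_entries [4B, align 4] → 20; +4 tail pad (align 8); size 24, align 8
@0: attrs [1B, align 1] → 1
+1 pad (align 2)
@2: e [10B, align 2] → 12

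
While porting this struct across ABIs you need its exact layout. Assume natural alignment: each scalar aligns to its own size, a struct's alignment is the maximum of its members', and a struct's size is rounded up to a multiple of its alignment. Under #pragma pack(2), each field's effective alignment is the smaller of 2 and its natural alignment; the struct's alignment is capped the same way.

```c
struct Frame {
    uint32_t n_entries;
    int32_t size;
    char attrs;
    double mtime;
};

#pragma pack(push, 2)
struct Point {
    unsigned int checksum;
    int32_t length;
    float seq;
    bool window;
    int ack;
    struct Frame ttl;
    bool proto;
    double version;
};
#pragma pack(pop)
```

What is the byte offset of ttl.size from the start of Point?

22

Frame: n_entries at 0 (size 4, align 4) → ends 4; size at 4 (size 4, align 4) → ends 8; attrs at 8 (size 1, align 1) → ends 9; pad 7 to align 8 for mtime; mtime at 16 (size 8, align 8) → ends 24; total 24 bytes, alignment 8
checksum at 0 (size 4, align 2) → ends 4
length at 4 (size 4, align 2) → ends 8
seq at 8 (size 4, align 2) → ends 12
window at 12 (size 1, align 1) → ends 13
pad 1 to align 2 for ack
ack at 14 (size 4, align 2) → ends 18
ttl at 18 (size 24, align 2) → ends 42
within Frame: size at 4
18 + 4 = 22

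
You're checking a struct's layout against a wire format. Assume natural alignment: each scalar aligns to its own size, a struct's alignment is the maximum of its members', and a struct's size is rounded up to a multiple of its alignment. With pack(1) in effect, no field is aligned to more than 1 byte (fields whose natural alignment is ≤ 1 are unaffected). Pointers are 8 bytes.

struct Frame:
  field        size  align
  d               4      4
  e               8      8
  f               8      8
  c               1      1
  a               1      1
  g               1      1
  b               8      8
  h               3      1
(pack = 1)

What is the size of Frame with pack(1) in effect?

@0: d [4B, align 1] → 4
@4: e [8B, align 1] → 12
@12: f [8B, align 1] → 20
@20: c [1B, align 1] → 21
@21: a [1B, align 1] → 22
@22: g [1B, align 1] → 23
@23: b [8B, align 1] → 31
@31: h [3B, align 1] → 34
size 34, align 1

34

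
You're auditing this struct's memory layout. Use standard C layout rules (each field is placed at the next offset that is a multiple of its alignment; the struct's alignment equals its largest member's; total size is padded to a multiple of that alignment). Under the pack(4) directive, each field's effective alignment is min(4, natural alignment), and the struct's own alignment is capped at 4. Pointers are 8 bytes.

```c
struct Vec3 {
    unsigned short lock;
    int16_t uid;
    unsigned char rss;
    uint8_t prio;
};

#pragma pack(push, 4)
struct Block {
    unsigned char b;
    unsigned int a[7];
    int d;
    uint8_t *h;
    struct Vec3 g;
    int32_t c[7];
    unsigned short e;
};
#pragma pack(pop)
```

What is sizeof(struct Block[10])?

840

Vec3: lock at 0 (size 2, align 2) → ends 2; uid at 2 (size 2, align 2) → ends 4; rss at 4 (size 1, align 1) → ends 5; prio at 5 (size 1, align 1) → ends 6; total 6 bytes, alignment 2
b at 0 (size 1, align 1) → ends 1
pad 3 to align 4 for a
a at 4 (size 28, align 4) → ends 32
d at 32 (size 4, align 4) → ends 36
h at 36 (size 8, align 4) → ends 44
g at 44 (size 6, align 2) → ends 50
pad 2 to align 4 for c
c at 52 (size 28, align 4) → ends 80
e at 80 (size 2, align 2) → ends 82
tail pad 2 to reach multiple of 4
total 84 bytes, alignment 4
array of 10: 10 × 84 = 840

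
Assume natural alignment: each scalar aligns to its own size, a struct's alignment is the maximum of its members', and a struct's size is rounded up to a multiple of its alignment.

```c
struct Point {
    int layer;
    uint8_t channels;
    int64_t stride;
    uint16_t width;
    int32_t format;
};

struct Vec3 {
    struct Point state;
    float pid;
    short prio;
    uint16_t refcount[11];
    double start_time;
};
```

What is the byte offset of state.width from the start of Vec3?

16

Point: @0: layer [4B, align 4] → 4; @4: channels [1B, align 1] → 5; +3 pad (align 8); @8: stride [8B, align 8] → 16; @16: width [2B, align 2] → 18; +2 pad (align 4); @20: format [4B, align 4] → 24; size 24, align 8
@0: state [24B, align 8] → 24
within Point: width at 16
0 + 16 = 16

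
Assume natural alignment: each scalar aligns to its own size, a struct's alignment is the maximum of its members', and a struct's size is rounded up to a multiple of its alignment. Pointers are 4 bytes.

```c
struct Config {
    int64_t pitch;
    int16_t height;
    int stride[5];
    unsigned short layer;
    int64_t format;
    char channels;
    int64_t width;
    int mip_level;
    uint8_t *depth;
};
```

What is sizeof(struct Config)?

72

0..8  pitch  (8B, 8-aligned)
8..10  height  (2B, 2-aligned)
10..12  -- padding (2B)
12..32  stride  (20B, 4-aligned)
32..34  layer  (2B, 2-aligned)
34..40  -- padding (6B)
40..48  format  (8B, 8-aligned)
48..49  channels  (1B, 1-aligned)
49..56  -- padding (7B)
56..64  width  (8B, 8-aligned)
64..68  mip_level  (4B, 4-aligned)
68..72  depth  (4B, 4-aligned)
sizeof = 72, alignof = 8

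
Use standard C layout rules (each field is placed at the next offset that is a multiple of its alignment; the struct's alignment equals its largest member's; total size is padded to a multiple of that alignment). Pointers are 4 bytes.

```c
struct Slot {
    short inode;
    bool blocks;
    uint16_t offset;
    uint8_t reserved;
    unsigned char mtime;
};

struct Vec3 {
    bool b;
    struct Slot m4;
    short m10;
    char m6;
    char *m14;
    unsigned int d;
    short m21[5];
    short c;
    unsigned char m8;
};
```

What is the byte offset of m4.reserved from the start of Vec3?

Slot: @0: inode [2B, align 2] → 2; @2: blocks [1B, align 1] → 3; +1 pad (align 2); @4: offset [2B, align 2] → 6; @6: reserved [1B, align 1] → 7; @7: mtime [1B, align 1] → 8; size 8, align 2
@0: b [1B, align 1] → 1
+1 pad (align 2)
@2: m4 [8B, align 2] → 10
within Slot: reserved at 6
2 + 6 = 8

8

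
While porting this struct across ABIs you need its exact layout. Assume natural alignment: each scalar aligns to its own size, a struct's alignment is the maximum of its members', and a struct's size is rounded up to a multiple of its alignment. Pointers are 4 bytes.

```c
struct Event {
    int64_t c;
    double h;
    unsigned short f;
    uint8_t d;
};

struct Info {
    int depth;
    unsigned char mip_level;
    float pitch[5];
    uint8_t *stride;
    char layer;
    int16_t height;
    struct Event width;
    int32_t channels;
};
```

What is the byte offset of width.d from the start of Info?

Event: @0: c [8B, align 8] → 8; @8: h [8B, align 8] → 16; @16: f [2B, align 2] → 18; @18: d [1B, align 1] → 19; +5 tail pad (align 8); size 24, align 8
@0: depth [4B, align 4] → 4
@4: mip_level [1B, align 1] → 5
+3 pad (align 4)
@8: pitch [20B, align 4] → 28
@28: stride [4B, align 4] → 32
@32: layer [1B, align 1] → 33
+1 pad (align 2)
@34: height [2B, align 2] → 36
+4 pad (align 8)
@40: width [24B, align 8] → 64
within Event: d at 18
40 + 18 = 58

58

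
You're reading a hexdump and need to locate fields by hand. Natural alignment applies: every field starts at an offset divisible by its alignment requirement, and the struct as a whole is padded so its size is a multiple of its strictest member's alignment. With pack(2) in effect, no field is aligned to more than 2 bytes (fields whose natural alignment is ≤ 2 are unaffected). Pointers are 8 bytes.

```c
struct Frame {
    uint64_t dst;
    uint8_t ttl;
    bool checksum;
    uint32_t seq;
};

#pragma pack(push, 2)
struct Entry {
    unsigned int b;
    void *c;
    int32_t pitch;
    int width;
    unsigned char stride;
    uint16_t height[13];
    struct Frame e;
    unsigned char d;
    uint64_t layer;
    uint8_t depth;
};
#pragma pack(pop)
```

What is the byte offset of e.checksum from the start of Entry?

57

Frame: dst at 0 (size 8, align 8) → ends 8; ttl at 8 (size 1, align 1) → ends 9; checksum at 9 (size 1, align 1) → ends 10; pad 2 to align 4 for seq; seq at 12 (size 4, align 4) → ends 16; total 16 bytes, alignment 8
b at 0 (size 4, align 2) → ends 4
c at 4 (size 8, align 2) → ends 12
pitch at 12 (size 4, align 2) → ends 16
width at 16 (size 4, align 2) → ends 20
stride at 20 (size 1, align 1) → ends 21
pad 1 to align 2 for height
height at 22 (size 26, align 2) → ends 48
e at 48 (size 16, align 2) → ends 64
within Frame: checksum at 9
48 + 9 = 57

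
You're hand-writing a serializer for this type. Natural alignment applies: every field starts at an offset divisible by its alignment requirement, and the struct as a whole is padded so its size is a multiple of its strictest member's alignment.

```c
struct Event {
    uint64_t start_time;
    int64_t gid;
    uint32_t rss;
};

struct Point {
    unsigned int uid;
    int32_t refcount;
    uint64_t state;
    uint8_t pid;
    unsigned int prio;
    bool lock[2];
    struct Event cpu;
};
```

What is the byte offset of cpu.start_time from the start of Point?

32

Event: 0..8  start_time  (8B, 8-aligned); 8..16  gid  (8B, 8-aligned); 16..20  rss  (4B, 4-aligned); 20..24  -- tail padding (4B); sizeof = 24, alignof = 8
0..4  uid  (4B, 4-aligned)
4..8  refcount  (4B, 4-aligned)
8..16  state  (8B, 8-aligned)
16..17  pid  (1B, 1-aligned)
17..20  -- padding (3B)
20..24  prio  (4B, 4-aligned)
24..26  lock  (2B, 1-aligned)
26..32  -- padding (6B)
32..56  cpu  (24B, 8-aligned)
within Event: start_time at 0
32 + 0 = 32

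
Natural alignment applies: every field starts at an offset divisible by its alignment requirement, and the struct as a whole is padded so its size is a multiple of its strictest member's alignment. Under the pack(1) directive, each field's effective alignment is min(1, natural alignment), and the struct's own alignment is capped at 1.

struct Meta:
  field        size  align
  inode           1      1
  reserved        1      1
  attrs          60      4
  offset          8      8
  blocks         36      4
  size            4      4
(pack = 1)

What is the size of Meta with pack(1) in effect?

inode at 0 (size 1, align 1) → ends 1
reserved at 1 (size 1, align 1) → ends 2
attrs at 2 (size 60, align 1) → ends 62
offset at 62 (size 8, align 1) → ends 70
blocks at 70 (size 36, align 1) → ends 106
size at 106 (size 4, align 1) → ends 110
total 110 bytes, alignment 1

110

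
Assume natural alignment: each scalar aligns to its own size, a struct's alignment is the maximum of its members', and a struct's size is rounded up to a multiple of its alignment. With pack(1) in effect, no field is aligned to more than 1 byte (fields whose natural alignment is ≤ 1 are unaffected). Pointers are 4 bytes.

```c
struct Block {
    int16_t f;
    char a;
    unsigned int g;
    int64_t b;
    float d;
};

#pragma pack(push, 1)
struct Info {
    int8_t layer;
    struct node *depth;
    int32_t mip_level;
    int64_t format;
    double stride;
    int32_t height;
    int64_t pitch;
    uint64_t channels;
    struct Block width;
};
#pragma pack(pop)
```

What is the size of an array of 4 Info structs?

276

Block: f at 0 (size 2, align 2) → ends 2; a at 2 (size 1, align 1) → ends 3; pad 1 to align 4 for g; g at 4 (size 4, align 4) → ends 8; b at 8 (size 8, align 8) → ends 16; d at 16 (size 4, align 4) → ends 20; tail pad 4 to reach multiple of 8; total 24 bytes, alignment 8
layer at 0 (size 1, align 1) → ends 1
depth at 1 (size 4, align 1) → ends 5
mip_level at 5 (size 4, align 1) → ends 9
format at 9 (size 8, align 1) → ends 17
stride at 17 (size 8, align 1) → ends 25
height at 25 (size 4, align 1) → ends 29
pitch at 29 (size 8, align 1) → ends 37
channels at 37 (size 8, align 1) → ends 45
width at 45 (size 24, align 1) → ends 69
total 69 bytes, alignment 1
array of 4: 4 × 69 = 276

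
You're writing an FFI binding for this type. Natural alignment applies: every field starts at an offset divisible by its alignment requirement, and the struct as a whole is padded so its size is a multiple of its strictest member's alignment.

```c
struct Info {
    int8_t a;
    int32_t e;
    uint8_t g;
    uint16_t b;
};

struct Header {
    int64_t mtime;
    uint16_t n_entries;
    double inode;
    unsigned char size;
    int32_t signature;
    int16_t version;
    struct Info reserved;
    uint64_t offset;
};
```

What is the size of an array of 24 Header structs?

Info: a at 0 (size 1, align 1) → ends 1; pad 3 to align 4 for e; e at 4 (size 4, align 4) → ends 8; g at 8 (size 1, align 1) → ends 9; pad 1 to align 2 for b; b at 10 (size 2, align 2) → ends 12; total 12 bytes, alignment 4
mtime at 0 (size 8, align 8) → ends 8
n_entries at 8 (size 2, align 2) → ends 10
pad 6 to align 8 for inode
inode at 16 (size 8, align 8) → ends 24
size at 24 (size 1, align 1) → ends 25
pad 3 to align 4 for signature
signature at 28 (size 4, align 4) → ends 32
version at 32 (size 2, align 2) → ends 34
pad 2 to align 4 for reserved
reserved at 36 (size 12, align 4) → ends 48
offset at 48 (size 8, align 8) → ends 56
total 56 bytes, alignment 8
array of 24: 24 × 56 = 1344

1344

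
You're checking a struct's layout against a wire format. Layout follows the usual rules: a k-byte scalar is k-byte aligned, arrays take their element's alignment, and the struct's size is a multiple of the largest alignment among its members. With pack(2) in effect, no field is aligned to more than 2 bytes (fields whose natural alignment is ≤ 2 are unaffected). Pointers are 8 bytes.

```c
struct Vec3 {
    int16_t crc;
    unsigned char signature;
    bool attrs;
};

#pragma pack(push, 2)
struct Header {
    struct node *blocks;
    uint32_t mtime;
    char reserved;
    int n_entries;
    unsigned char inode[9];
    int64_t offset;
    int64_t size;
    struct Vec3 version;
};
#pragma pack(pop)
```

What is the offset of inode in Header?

Vec3: @0: crc [2B, align 2] → 2; @2: signature [1B, align 1] → 3; @3: attrs [1B, align 1] → 4; size 4, align 2
@0: blocks [8B, align 2] → 8
@8: mtime [4B, align 2] → 12
@12: reserved [1B, align 1] → 13
+1 pad (align 2)
@14: n_entries [4B, align 2] → 18
@18: inode [9B, align 1] → 27

18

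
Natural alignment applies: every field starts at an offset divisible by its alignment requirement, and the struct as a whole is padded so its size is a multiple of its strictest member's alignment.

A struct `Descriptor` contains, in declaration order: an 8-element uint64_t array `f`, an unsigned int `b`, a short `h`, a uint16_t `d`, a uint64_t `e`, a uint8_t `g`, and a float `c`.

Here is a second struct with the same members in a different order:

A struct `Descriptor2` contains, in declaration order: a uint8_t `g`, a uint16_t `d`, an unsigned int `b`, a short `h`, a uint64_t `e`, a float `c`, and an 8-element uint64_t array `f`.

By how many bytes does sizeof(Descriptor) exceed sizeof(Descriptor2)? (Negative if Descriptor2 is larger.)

-8

0..64  f  (64B, 8-aligned)
64..68  b  (4B, 4-aligned)
68..70  h  (2B, 2-aligned)
70..72  d  (2B, 2-aligned)
72..80  e  (8B, 8-aligned)
80..81  g  (1B, 1-aligned)
81..84  -- padding (3B)
84..88  c  (4B, 4-aligned)
sizeof = 88, alignof = 8
— Descriptor2 —
0..1  g  (1B, 1-aligned)
1..2  -- padding (1B)
2..4  d  (2B, 2-aligned)
4..8  b  (4B, 4-aligned)
8..10  h  (2B, 2-aligned)
10..16  -- padding (6B)
16..24  e  (8B, 8-aligned)
24..28  c  (4B, 4-aligned)
28..32  -- padding (4B)
32..96  f  (64B, 8-aligned)
sizeof = 96, alignof = 8
88 − 96 = -8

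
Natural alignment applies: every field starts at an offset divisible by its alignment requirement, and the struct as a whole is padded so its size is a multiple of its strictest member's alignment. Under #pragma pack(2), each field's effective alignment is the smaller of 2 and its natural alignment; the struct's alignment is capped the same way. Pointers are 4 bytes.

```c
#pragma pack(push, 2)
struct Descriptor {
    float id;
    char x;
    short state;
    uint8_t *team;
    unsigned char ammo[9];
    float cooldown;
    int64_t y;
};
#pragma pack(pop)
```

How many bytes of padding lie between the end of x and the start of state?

1

0..4  id  (4B, 2-aligned)
4..5  x  (1B, 1-aligned)
5..6  -- padding (1B)
6..8  state  (2B, 2-aligned)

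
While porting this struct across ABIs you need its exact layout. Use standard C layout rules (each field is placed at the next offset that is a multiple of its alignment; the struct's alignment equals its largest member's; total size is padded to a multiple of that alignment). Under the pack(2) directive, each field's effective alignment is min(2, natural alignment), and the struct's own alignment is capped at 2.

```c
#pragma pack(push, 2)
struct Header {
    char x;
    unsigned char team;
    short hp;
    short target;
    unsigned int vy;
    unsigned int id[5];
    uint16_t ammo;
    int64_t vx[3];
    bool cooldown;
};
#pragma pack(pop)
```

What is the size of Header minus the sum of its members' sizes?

@0: x [1B, align 1] → 1
@1: team [1B, align 1] → 2
@2: hp [2B, align 2] → 4
@4: target [2B, align 2] → 6
@6: vy [4B, align 2] → 10
@10: id [20B, align 2] → 30
@30: ammo [2B, align 2] → 32
@32: vx [24B, align 2] → 56
@56: cooldown [1B, align 1] → 57
+1 tail pad (align 2)
size 58, align 2
data bytes 57, size 58 → padding 1

1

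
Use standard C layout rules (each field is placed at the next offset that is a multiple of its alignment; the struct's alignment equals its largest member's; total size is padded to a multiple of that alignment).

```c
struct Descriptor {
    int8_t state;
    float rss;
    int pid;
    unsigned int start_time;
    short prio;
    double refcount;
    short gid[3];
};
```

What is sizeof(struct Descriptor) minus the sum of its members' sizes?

11

0..1  state  (1B, 1-aligned)
1..4  -- padding (3B)
4..8  rss  (4B, 4-aligned)
8..12  pid  (4B, 4-aligned)
12..16  start_time  (4B, 4-aligned)
16..18  prio  (2B, 2-aligned)
18..24  -- padding (6B)
24..32  refcount  (8B, 8-aligned)
32..38  gid  (6B, 2-aligned)
38..40  -- tail padding (2B)
sizeof = 40, alignof = 8
data bytes 29, size 40 → padding 11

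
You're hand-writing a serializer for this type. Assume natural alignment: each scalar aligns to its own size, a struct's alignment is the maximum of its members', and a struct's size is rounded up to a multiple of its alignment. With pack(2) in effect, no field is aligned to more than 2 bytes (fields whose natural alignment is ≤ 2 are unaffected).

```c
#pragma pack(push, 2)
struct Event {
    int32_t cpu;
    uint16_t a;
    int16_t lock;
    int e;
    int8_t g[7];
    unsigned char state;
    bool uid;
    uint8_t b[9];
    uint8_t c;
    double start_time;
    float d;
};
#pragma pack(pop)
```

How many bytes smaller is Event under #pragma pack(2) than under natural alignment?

natural layout:
  @0: cpu [4B, align 4] → 4
  @4: a [2B, align 2] → 6
  @6: lock [2B, align 2] → 8
  @8: e [4B, align 4] → 12
  @12: g [7B, align 1] → 19
  @19: state [1B, align 1] → 20
  @20: uid [1B, align 1] → 21
  @21: b [9B, align 1] → 30
  @30: c [1B, align 1] → 31
  +1 pad (align 8)
  @32: start_time [8B, align 8] → 40
  @40: d [4B, align 4] → 44
  +4 tail pad (align 8)
  size 48, align 8
packed(2) layout:
  @0: cpu [4B, align 2] → 4
  @4: a [2B, align 2] → 6
  @6: lock [2B, align 2] → 8
  @8: e [4B, align 2] → 12
  @12: g [7B, align 1] → 19
  @19: state [1B, align 1] → 20
  @20: uid [1B, align 1] → 21
  @21: b [9B, align 1] → 30
  @30: c [1B, align 1] → 31
  +1 pad (align 2)
  @32: start_time [8B, align 2] → 40
  @40: d [4B, align 2] → 44
  size 44, align 2
48 − 44 = 4

4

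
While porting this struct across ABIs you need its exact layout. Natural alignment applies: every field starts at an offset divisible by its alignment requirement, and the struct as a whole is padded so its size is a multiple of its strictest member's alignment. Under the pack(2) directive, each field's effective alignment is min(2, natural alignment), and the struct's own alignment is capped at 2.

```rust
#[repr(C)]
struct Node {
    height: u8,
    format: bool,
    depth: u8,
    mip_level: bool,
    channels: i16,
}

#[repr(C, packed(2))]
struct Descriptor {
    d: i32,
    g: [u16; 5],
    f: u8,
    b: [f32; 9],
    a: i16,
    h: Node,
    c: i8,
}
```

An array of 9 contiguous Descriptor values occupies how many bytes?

558

Node: height at 0 (size 1, align 1) → ends 1; format at 1 (size 1, align 1) → ends 2; depth at 2 (size 1, align 1) → ends 3; mip_level at 3 (size 1, align 1) → ends 4; channels at 4 (size 2, align 2) → ends 6; total 6 bytes, alignment 2
d at 0 (size 4, align 2) → ends 4
g at 4 (size 10, align 2) → ends 14
f at 14 (size 1, align 1) → ends 15
pad 1 to align 2 for b
b at 16 (size 36, align 2) → ends 52
a at 52 (size 2, align 2) → ends 54
h at 54 (size 6, align 2) → ends 60
c at 60 (size 1, align 1) → ends 61
tail pad 1 to reach multiple of 2
total 62 bytes, alignment 2
array of 9: 9 × 62 = 558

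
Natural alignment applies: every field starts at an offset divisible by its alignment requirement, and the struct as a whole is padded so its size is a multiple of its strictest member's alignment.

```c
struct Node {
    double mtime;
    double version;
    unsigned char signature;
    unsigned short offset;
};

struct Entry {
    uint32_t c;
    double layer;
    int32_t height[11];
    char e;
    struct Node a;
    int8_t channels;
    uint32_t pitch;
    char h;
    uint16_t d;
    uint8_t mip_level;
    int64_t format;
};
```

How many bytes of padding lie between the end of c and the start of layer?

Node: 0..8  mtime  (8B, 8-aligned); 8..16  version  (8B, 8-aligned); 16..17  signature  (1B, 1-aligned); 17..18  -- padding (1B); 18..20  offset  (2B, 2-aligned); 20..24  -- tail padding (4B); sizeof = 24, alignof = 8
0..4  c  (4B, 4-aligned)
4..8  -- padding (4B)
8..16  layer  (8B, 8-aligned)

4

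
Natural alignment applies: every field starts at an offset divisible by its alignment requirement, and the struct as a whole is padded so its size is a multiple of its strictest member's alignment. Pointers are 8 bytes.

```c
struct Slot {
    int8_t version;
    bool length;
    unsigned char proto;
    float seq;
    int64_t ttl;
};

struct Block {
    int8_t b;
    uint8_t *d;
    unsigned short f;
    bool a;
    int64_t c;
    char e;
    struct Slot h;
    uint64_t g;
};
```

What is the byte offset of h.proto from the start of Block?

Slot: 0..1  version  (1B, 1-aligned); 1..2  length  (1B, 1-aligned); 2..3  proto  (1B, 1-aligned); 3..4  -- padding (1B); 4..8  seq  (4B, 4-aligned); 8..16  ttl  (8B, 8-aligned); sizeof = 16, alignof = 8
0..1  b  (1B, 1-aligned)
1..8  -- padding (7B)
8..16  d  (8B, 8-aligned)
16..18  f  (2B, 2-aligned)
18..19  a  (1B, 1-aligned)
19..24  -- padding (5B)
24..32  c  (8B, 8-aligned)
32..33  e  (1B, 1-aligned)
33..40  -- padding (7B)
40..56  h  (16B, 8-aligned)
within Slot: proto at 2
40 + 2 = 42

42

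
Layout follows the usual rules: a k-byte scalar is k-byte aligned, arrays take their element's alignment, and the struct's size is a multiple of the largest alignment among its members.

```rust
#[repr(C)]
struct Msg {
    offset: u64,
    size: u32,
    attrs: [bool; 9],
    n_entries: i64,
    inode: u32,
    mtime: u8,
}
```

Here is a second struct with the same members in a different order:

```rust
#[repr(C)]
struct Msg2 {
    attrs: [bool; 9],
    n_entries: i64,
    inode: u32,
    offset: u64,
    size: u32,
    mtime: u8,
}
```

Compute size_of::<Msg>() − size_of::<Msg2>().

-8

0..8  offset  (8B, 8-aligned)
8..12  size  (4B, 4-aligned)
12..21  attrs  (9B, 1-aligned)
21..24  -- padding (3B)
24..32  n_entries  (8B, 8-aligned)
32..36  inode  (4B, 4-aligned)
36..37  mtime  (1B, 1-aligned)
37..40  -- tail padding (3B)
sizeof = 40, alignof = 8
— Msg2 —
0..9  attrs  (9B, 1-aligned)
9..16  -- padding (7B)
16..24  n_entries  (8B, 8-aligned)
24..28  inode  (4B, 4-aligned)
28..32  -- padding (4B)
32..40  offset  (8B, 8-aligned)
40..44  size  (4B, 4-aligned)
44..45  mtime  (1B, 1-aligned)
45..48  -- tail padding (3B)
sizeof = 48, alignof = 8
40 − 48 = -8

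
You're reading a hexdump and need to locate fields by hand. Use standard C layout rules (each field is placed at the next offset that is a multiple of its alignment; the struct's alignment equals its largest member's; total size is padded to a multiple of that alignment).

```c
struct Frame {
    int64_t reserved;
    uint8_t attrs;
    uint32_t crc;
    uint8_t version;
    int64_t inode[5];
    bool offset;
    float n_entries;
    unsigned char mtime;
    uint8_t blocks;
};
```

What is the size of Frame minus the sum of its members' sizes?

19

@0: reserved [8B, align 8] → 8
@8: attrs [1B, align 1] → 9
+3 pad (align 4)
@12: crc [4B, align 4] → 16
@16: version [1B, align 1] → 17
+7 pad (align 8)
@24: inode [40B, align 8] → 64
@64: offset [1B, align 1] → 65
+3 pad (align 4)
@68: n_entries [4B, align 4] → 72
@72: mtime [1B, align 1] → 73
@73: blocks [1B, align 1] → 74
+6 tail pad (align 8)
size 80, align 8
data bytes 61, size 80 → padding 19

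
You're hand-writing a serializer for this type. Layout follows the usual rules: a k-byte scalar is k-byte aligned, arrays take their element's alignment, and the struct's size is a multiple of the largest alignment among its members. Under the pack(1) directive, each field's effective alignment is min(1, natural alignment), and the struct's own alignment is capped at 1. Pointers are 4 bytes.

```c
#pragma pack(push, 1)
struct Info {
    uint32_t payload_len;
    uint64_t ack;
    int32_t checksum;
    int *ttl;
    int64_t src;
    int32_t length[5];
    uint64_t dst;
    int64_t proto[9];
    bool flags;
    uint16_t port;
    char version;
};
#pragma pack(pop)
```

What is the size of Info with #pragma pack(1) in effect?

132

0..4  payload_len  (4B, 1-aligned)
4..12  ack  (8B, 1-aligned)
12..16  checksum  (4B, 1-aligned)
16..20  ttl  (4B, 1-aligned)
20..28  src  (8B, 1-aligned)
28..48  length  (20B, 1-aligned)
48..56  dst  (8B, 1-aligned)
56..128  proto  (72B, 1-aligned)
128..129  flags  (1B, 1-aligned)
129..131  port  (2B, 1-aligned)
131..132  version  (1B, 1-aligned)
sizeof = 132, alignof = 1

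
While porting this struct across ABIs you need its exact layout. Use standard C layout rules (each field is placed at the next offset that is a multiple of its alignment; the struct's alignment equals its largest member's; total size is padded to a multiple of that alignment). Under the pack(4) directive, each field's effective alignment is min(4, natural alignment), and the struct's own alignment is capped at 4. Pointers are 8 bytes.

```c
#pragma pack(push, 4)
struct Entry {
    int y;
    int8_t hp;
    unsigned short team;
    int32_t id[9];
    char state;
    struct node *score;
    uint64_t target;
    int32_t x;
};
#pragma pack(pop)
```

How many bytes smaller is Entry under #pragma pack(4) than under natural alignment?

natural layout:
  y at 0 (size 4, align 4) → ends 4
  hp at 4 (size 1, align 1) → ends 5
  pad 1 to align 2 for team
  team at 6 (size 2, align 2) → ends 8
  id at 8 (size 36, align 4) → ends 44
  state at 44 (size 1, align 1) → ends 45
  pad 3 to align 8 for score
  score at 48 (size 8, align 8) → ends 56
  target at 56 (size 8, align 8) → ends 64
  x at 64 (size 4, align 4) → ends 68
  tail pad 4 to reach multiple of 8
  total 72 bytes, alignment 8
packed(4) layout:
  y at 0 (size 4, align 4) → ends 4
  hp at 4 (size 1, align 1) → ends 5
  pad 1 to align 2 for team
  team at 6 (size 2, align 2) → ends 8
  id at 8 (size 36, align 4) → ends 44
  state at 44 (size 1, align 1) → ends 45
  pad 3 to align 4 for score
  score at 48 (size 8, align 4) → ends 56
  target at 56 (size 8, align 4) → ends 64
  x at 64 (size 4, align 4) → ends 68
  total 68 bytes, alignment 4
72 − 68 = 4

4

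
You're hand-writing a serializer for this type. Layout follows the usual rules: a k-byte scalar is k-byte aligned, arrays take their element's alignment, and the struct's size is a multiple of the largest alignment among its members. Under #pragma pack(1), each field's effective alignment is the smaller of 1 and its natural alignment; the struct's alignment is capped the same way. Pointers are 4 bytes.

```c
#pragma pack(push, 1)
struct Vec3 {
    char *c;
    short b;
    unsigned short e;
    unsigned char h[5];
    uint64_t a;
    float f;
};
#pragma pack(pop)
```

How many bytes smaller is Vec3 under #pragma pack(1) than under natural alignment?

natural layout:
  0..4  c  (4B, 4-aligned)
  4..6  b  (2B, 2-aligned)
  6..8  e  (2B, 2-aligned)
  8..13  h  (5B, 1-aligned)
  13..16  -- padding (3B)
  16..24  a  (8B, 8-aligned)
  24..28  f  (4B, 4-aligned)
  28..32  -- tail padding (4B)
  sizeof = 32, alignof = 8
packed(1) layout:
  0..4  c  (4B, 1-aligned)
  4..6  b  (2B, 1-aligned)
  6..8  e  (2B, 1-aligned)
  8..13  h  (5B, 1-aligned)
  13..21  a  (8B, 1-aligned)
  21..25  f  (4B, 1-aligned)
  sizeof = 25, alignof = 1
32 − 25 = 7

7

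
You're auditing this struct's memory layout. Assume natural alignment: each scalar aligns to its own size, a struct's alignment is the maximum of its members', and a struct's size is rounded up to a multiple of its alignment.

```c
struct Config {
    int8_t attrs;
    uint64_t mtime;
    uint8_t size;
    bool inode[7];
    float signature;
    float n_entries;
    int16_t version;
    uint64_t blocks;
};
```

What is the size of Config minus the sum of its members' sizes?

0..1  attrs  (1B, 1-aligned)
1..8  -- padding (7B)
8..16  mtime  (8B, 8-aligned)
16..17  size  (1B, 1-aligned)
17..24  inode  (7B, 1-aligned)
24..28  signature  (4B, 4-aligned)
28..32  n_entries  (4B, 4-aligned)
32..34  version  (2B, 2-aligned)
34..40  -- padding (6B)
40..48  blocks  (8B, 8-aligned)
sizeof = 48, alignof = 8
data bytes 35, size 48 → padding 13

13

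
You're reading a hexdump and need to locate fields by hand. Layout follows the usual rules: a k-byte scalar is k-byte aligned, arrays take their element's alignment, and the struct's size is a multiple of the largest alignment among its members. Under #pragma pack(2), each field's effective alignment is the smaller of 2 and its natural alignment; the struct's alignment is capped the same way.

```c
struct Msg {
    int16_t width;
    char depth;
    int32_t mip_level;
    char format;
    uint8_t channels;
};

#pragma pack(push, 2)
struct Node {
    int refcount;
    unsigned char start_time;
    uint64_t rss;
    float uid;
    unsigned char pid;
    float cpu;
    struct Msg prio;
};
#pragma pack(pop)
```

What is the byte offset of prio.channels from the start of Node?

33

Msg: width at 0 (size 2, align 2) → ends 2; depth at 2 (size 1, align 1) → ends 3; pad 1 to align 4 for mip_level; mip_level at 4 (size 4, align 4) → ends 8; format at 8 (size 1, align 1) → ends 9; channels at 9 (size 1, align 1) → ends 10; tail pad 2 to reach multiple of 4; total 12 bytes, alignment 4
refcount at 0 (size 4, align 2) → ends 4
start_time at 4 (size 1, align 1) → ends 5
pad 1 to align 2 for rss
rss at 6 (size 8, align 2) → ends 14
uid at 14 (size 4, align 2) → ends 18
pid at 18 (size 1, align 1) → ends 19
pad 1 to align 2 for cpu
cpu at 20 (size 4, align 2) → ends 24
prio at 24 (size 12, align 2) → ends 36
within Msg: channels at 9
24 + 9 = 33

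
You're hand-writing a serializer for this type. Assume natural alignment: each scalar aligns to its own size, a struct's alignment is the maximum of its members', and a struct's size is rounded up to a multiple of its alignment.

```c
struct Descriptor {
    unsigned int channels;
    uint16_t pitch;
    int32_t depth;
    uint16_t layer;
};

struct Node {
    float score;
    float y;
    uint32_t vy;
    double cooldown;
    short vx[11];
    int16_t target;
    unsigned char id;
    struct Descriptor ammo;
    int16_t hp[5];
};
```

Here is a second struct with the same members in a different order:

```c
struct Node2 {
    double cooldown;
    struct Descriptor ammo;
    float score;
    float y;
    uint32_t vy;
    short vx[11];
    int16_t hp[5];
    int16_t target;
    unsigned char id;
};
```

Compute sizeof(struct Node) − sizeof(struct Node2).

8

Descriptor: channels at 0 (size 4, align 4) → ends 4; pitch at 4 (size 2, align 2) → ends 6; pad 2 to align 4 for depth; depth at 8 (size 4, align 4) → ends 12; layer at 12 (size 2, align 2) → ends 14; tail pad 2 to reach multiple of 4; total 16 bytes, alignment 4
score at 0 (size 4, align 4) → ends 4
y at 4 (size 4, align 4) → ends 8
vy at 8 (size 4, align 4) → ends 12
pad 4 to align 8 for cooldown
cooldown at 16 (size 8, align 8) → ends 24
vx at 24 (size 22, align 2) → ends 46
target at 46 (size 2, align 2) → ends 48
id at 48 (size 1, align 1) → ends 49
pad 3 to align 4 for ammo
ammo at 52 (size 16, align 4) → ends 68
hp at 68 (size 10, align 2) → ends 78
tail pad 2 to reach multiple of 8
total 80 bytes, alignment 8
— Node2 —
cooldown at 0 (size 8, align 8) → ends 8
ammo at 8 (size 16, align 4) → ends 24
score at 24 (size 4, align 4) → ends 28
y at 28 (size 4, align 4) → ends 32
vy at 32 (size 4, align 4) → ends 36
vx at 36 (size 22, align 2) → ends 58
hp at 58 (size 10, align 2) → ends 68
target at 68 (size 2, align 2) → ends 70
id at 70 (size 1, align 1) → ends 71
tail pad 1 to reach multiple of 8
total 72 bytes, alignment 8
80 − 72 = 8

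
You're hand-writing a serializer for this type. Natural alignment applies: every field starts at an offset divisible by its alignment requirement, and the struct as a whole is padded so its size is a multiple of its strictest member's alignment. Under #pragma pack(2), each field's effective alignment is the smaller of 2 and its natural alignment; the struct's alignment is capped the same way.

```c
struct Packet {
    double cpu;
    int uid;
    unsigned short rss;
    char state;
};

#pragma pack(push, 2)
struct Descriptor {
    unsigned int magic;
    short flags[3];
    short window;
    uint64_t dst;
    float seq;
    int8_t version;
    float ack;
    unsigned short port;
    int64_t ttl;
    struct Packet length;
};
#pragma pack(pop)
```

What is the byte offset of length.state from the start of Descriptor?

54

Packet: @0: cpu [8B, align 8] → 8; @8: uid [4B, align 4] → 12; @12: rss [2B, align 2] → 14; @14: state [1B, align 1] → 15; +1 tail pad (align 8); size 16, align 8
@0: magic [4B, align 2] → 4
@4: flags [6B, align 2] → 10
@10: window [2B, align 2] → 12
@12: dst [8B, align 2] → 20
@20: seq [4B, align 2] → 24
@24: version [1B, align 1] → 25
+1 pad (align 2)
@26: ack [4B, align 2] → 30
@30: port [2B, align 2] → 32
@32: ttl [8B, align 2] → 40
@40: length [16B, align 2] → 56
within Packet: state at 14
40 + 14 = 54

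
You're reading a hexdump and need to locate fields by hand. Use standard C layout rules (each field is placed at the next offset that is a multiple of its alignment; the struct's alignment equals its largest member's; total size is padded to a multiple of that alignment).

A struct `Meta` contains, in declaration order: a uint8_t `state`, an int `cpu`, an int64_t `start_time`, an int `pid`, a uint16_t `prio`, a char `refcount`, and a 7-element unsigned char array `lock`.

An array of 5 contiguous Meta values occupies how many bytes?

state at 0 (size 1, align 1) → ends 1
pad 3 to align 4 for cpu
cpu at 4 (size 4, align 4) → ends 8
start_time at 8 (size 8, align 8) → ends 16
pid at 16 (size 4, align 4) → ends 20
prio at 20 (size 2, align 2) → ends 22
refcount at 22 (size 1, align 1) → ends 23
lock at 23 (size 7, align 1) → ends 30
tail pad 2 to reach multiple of 8
total 32 bytes, alignment 8
array of 5: 5 × 32 = 160

160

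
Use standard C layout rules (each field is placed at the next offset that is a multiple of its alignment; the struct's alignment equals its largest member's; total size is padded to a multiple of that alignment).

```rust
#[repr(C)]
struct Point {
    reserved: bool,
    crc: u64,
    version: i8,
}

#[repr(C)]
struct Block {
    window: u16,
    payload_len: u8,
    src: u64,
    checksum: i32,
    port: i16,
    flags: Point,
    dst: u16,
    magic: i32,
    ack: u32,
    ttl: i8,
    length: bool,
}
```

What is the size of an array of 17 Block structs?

1088

Point: reserved at 0 (size 1, align 1) → ends 1; pad 7 to align 8 for crc; crc at 8 (size 8, align 8) → ends 16; version at 16 (size 1, align 1) → ends 17; tail pad 7 to reach multiple of 8; total 24 bytes, alignment 8
window at 0 (size 2, align 2) → ends 2
payload_len at 2 (size 1, align 1) → ends 3
pad 5 to align 8 for src
src at 8 (size 8, align 8) → ends 16
checksum at 16 (size 4, align 4) → ends 20
port at 20 (size 2, align 2) → ends 22
pad 2 to align 8 for flags
flags at 24 (size 24, align 8) → ends 48
dst at 48 (size 2, align 2) → ends 50
pad 2 to align 4 for magic
magic at 52 (size 4, align 4) → ends 56
ack at 56 (size 4, align 4) → ends 60
ttl at 60 (size 1, align 1) → ends 61
length at 61 (size 1, align 1) → ends 62
tail pad 2 to reach multiple of 8
total 64 bytes, alignment 8
array of 17: 17 × 64 = 1088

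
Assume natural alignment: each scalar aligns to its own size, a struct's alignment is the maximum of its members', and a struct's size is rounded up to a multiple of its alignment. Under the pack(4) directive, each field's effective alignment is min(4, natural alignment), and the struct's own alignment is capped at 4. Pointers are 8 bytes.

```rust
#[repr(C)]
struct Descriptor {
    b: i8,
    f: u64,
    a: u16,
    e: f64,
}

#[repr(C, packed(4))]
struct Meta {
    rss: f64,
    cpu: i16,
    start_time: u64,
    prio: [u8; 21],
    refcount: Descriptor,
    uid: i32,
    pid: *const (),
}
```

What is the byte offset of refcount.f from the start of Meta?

Descriptor: 0..1  b  (1B, 1-aligned); 1..8  -- padding (7B); 8..16  f  (8B, 8-aligned); 16..18  a  (2B, 2-aligned); 18..24  -- padding (6B); 24..32  e  (8B, 8-aligned); sizeof = 32, alignof = 8
0..8  rss  (8B, 4-aligned)
8..10  cpu  (2B, 2-aligned)
10..12  -- padding (2B)
12..20  start_time  (8B, 4-aligned)
20..41  prio  (21B, 1-aligned)
41..44  -- padding (3B)
44..76  refcount  (32B, 4-aligned)
within Descriptor: f at 8
44 + 8 = 52

52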